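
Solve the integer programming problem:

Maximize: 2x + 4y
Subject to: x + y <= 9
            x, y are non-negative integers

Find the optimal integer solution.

Objective: 2x + 4y, constraint: x + y <= 9
Coefficient of y is 4 > coefficient of x is 2, so allocate the entire budget to y.
Optimal: x = 0, y = 9, value = 36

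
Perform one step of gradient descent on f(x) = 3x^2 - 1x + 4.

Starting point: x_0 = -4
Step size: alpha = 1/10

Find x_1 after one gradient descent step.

f(x) = 3x^2 - 1x + 4
f'(x) = 6x - 1
f'(-4) = 6*-4 + (-1) = -25
x_1 = x_0 - alpha * f'(x_0) = -4 - 1/10 * -25 = -3/2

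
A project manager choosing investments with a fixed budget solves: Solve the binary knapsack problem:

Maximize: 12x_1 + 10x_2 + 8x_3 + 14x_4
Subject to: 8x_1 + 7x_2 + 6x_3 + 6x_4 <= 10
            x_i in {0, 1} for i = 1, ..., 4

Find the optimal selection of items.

Items: item 1 (v=12, w=8), item 2 (v=10, w=7), item 3 (v=8, w=6), item 4 (v=14, w=6)
Capacity: 10
Checking all 16 subsets (w = total weight, v = total value):
  {}: w = 0, v = 0
  {1}: w = 8, v = 12
  {2}: w = 7, v = 10
  {3}: w = 6, v = 8
  {4}: w = 6, v = 14
  {1, 2}: w = 15 > 10, infeasible
  {1, 3}: w = 14 > 10, infeasible
  {1, 4}: w = 14 > 10, infeasible
  {2, 3}: w = 13 > 10, infeasible
  {2, 4}: w = 13 > 10, infeasible
  {3, 4}: w = 12 > 10, infeasible
  {1, 2, 3}: w = 21 > 10, infeasible
  {1, 2, 4}: w = 21 > 10, infeasible
  {1, 3, 4}: w = 20 > 10, infeasible
  {2, 3, 4}: w = 19 > 10, infeasible
  {1, 2, 3, 4}: w = 27 > 10, infeasible
Best feasible subset: items [4]
Total weight: 6 <= 10, total value: 14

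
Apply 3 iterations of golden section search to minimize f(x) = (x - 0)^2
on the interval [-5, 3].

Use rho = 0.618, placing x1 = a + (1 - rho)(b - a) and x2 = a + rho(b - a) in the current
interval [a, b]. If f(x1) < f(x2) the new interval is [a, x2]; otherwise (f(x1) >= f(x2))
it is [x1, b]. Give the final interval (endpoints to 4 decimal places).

Golden section search for min of f(x) = (x - 0)^2 on [-5, 3].
Each step: x1 = a + (1 - rho)(b - a), x2 = a + rho(b - a); if f(x1) < f(x2) keep [a, x2], otherwise keep [x1, b].
Step 1: [-5.0000, 3.0000], x1=-1.9440 (f=3.7791), x2=-0.0560 (f=0.0031); f(x1) > f(x2) => keep [-1.9440, 3.0000]
Step 2: [-1.9440, 3.0000], x1=-0.0554 (f=0.0031), x2=1.1114 (f=1.2352); f(x1) < f(x2) => keep [-1.9440, 1.1114]
Step 3: [-1.9440, 1.1114], x1=-0.7768 (f=0.6035), x2=-0.0558 (f=0.0031); f(x1) > f(x2) => keep [-0.7768, 1.1114]
Final interval: [-0.7768, 1.1114]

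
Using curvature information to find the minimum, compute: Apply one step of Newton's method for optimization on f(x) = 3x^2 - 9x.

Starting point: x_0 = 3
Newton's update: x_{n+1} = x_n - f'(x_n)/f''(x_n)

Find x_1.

f(x) = 3x^2 - 9x
f'(x) = 6x + (-9), f''(x) = 6
Newton step: x_1 = x_0 - f'(x_0)/f''(x_0)
f'(3) = 9
x_1 = 3 - 9/6 = 3/2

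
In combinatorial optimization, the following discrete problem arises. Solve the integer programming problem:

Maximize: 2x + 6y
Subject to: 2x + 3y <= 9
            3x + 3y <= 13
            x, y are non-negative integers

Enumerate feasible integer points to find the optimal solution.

Constraint 1: 2x + 3y <= 9
Constraint 2: 3x + 3y <= 13
Feasible x range (need y >= 0): 0 <= x <= min(9/2, 13/3) => x in {0, ..., 4}.
Enumerate feasible integer points row by row (the coefficient of y is 6 > 0, so for each x the largest feasible y gives the best value):
  x = 0: y <= min((9 - 2*0)/3, (13 - 3*0)/3) => y in {0, ..., 3}; best 2*0 + 6*3 = 18
  x = 1: y <= min((9 - 2*1)/3, (13 - 3*1)/3) => y in {0, ..., 2}; best 2*1 + 6*2 = 14
  x = 2: y <= min((9 - 2*2)/3, (13 - 3*2)/3) => y in {0, ..., 1}; best 2*2 + 6*1 = 10
  x = 3: y <= min((9 - 2*3)/3, (13 - 3*3)/3) => y in {0, ..., 1}; best 2*3 + 6*1 = 12
  x = 4: y <= min((9 - 2*4)/3, (13 - 3*4)/3) => y in {0}; best 2*4 + 6*0 = 8
The maximum 2x + 6y = 18 is achieved at x = 0, y = 3.
Check: 2*0 + 3*3 = 9 <= 9 and 3*0 + 3*3 = 9 <= 13.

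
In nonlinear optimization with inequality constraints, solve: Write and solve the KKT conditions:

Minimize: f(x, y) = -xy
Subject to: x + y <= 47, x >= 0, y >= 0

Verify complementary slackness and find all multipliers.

Problem: min -xy s.t. x + y <= 47 (multiplier lambda), x >= 0 (mu_x), y >= 0 (mu_y)
KKT stationarity: -y + lambda - mu_x = 0, -x + lambda - mu_y = 0, with lambda, mu_x, mu_y >= 0
Complementary slackness: lambda*(x + y - 47) = 0, mu_x*x = 0, mu_y*y = 0
If lambda = 0: y = -mu_x <= 0 and x = -mu_y <= 0 force x = y = 0 with f = 0; but x = y = 47/2 is feasible with f = -2209/4 < 0, so this is not the minimum. Hence lambda > 0 and x + y = 47.
Try x > 0, y > 0 (so mu_x = mu_y = 0): y = lambda, x = lambda => x = y = lambda
x + y = 47 => 2*lambda = 47 => lambda = 47/2
x* = y* = 47/2 > 0, consistent with mu_x = mu_y = 0.
(Any feasible point with x = 0 or y = 0 has f = 0 > -2209/4, so the minimum is not on those boundaries.)
min(-xy) = -2209/4 (i.e. max xy = 2209/4)
Multipliers: lambda = 47/2, mu_x = 0, mu_y = 0
Complementary slackness: lambda*(x + y - 47) = 47/2*(47/2 + 47/2 - 47) = 0, mu_x*x = 0*47/2 = 0, mu_y*y = 0*47/2 = 0. Satisfied.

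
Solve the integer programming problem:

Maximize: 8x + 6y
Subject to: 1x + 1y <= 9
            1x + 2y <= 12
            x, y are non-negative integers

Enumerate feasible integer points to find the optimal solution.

Constraint 1: 1x + 1y <= 9
Constraint 2: 1x + 2y <= 12
Feasible x range (need y >= 0): 0 <= x <= min(9/1, 12/1) => x in {0, ..., 9}.
Enumerate feasible integer points row by row (the coefficient of y is 6 > 0, so for each x the largest feasible y gives the best value):
  x = 0: y <= min((9 - 1*0)/1, (12 - 1*0)/2) => y in {0, ..., 6}; best 8*0 + 6*6 = 36
  x = 1: y <= min((9 - 1*1)/1, (12 - 1*1)/2) => y in {0, ..., 5}; best 8*1 + 6*5 = 38
  x = 2: y <= min((9 - 1*2)/1, (12 - 1*2)/2) => y in {0, ..., 5}; best 8*2 + 6*5 = 46
  x = 3: y <= min((9 - 1*3)/1, (12 - 1*3)/2) => y in {0, ..., 4}; best 8*3 + 6*4 = 48
  x = 4: y <= min((9 - 1*4)/1, (12 - 1*4)/2) => y in {0, ..., 4}; best 8*4 + 6*4 = 56
  x = 5: y <= min((9 - 1*5)/1, (12 - 1*5)/2) => y in {0, ..., 3}; best 8*5 + 6*3 = 58
  x = 6: y <= min((9 - 1*6)/1, (12 - 1*6)/2) => y in {0, ..., 3}; best 8*6 + 6*3 = 66
  x = 7: y <= min((9 - 1*7)/1, (12 - 1*7)/2) => y in {0, ..., 2}; best 8*7 + 6*2 = 68
  x = 8: y <= min((9 - 1*8)/1, (12 - 1*8)/2) => y in {0, ..., 1}; best 8*8 + 6*1 = 70
  x = 9: y <= min((9 - 1*9)/1, (12 - 1*9)/2) => y in {0}; best 8*9 + 6*0 = 72
The maximum 8x + 6y = 72 is achieved at x = 9, y = 0.
Check: 1*9 + 1*0 = 9 <= 9 and 1*9 + 2*0 = 9 <= 12.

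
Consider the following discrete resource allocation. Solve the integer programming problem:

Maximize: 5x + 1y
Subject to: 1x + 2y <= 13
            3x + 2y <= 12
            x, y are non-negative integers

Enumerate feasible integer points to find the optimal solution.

Constraint 1: 1x + 2y <= 13
Constraint 2: 3x + 2y <= 12
Feasible x range (need y >= 0): 0 <= x <= min(13/1, 12/3) => x in {0, ..., 4}.
Enumerate feasible integer points row by row (the coefficient of y is 1 > 0, so for each x the largest feasible y gives the best value):
  x = 0: y <= min((13 - 1*0)/2, (12 - 3*0)/2) => y in {0, ..., 6}; best 5*0 + 1*6 = 6
  x = 1: y <= min((13 - 1*1)/2, (12 - 3*1)/2) => y in {0, ..., 4}; best 5*1 + 1*4 = 9
  x = 2: y <= min((13 - 1*2)/2, (12 - 3*2)/2) => y in {0, ..., 3}; best 5*2 + 1*3 = 13
  x = 3: y <= min((13 - 1*3)/2, (12 - 3*3)/2) => y in {0, ..., 1}; best 5*3 + 1*1 = 16
  x = 4: y <= min((13 - 1*4)/2, (12 - 3*4)/2) => y in {0}; best 5*4 + 1*0 = 20
The maximum 5x + 1y = 20 is achieved at x = 4, y = 0.
Check: 1*4 + 2*0 = 4 <= 13 and 3*4 + 2*0 = 12 <= 12.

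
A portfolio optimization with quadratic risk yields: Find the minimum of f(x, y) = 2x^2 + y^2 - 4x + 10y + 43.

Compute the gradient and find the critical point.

f(x,y) = 2x^2 + y^2 - 4x + 10y + 43
df/dx = 4x + (-4) = 0  =>  x = 1
df/dy = 2y + (10) = 0  =>  y = -5
f(1, -5) = 2*(1)^2 + 1*(-5)^2 + -4*(1) + 10*(-5) + 43 = 16
Hessian is diagonal with entries 4, 2 > 0, so this is a minimum.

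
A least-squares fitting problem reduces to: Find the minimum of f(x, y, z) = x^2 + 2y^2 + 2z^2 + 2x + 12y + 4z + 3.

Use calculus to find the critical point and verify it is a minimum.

f(x,y,z) = x^2 + 2y^2 + 2z^2 + 2x + 12y + 4z + 3
df/dx = 2x + (2) = 0 => x = -1
df/dy = 4y + (12) = 0 => y = -3
df/dz = 4z + (4) = 0 => z = -1
f(-1,-3,-1) = 1*(-1)^2 + 2*(-3)^2 + 2*(-1)^2 + 2*(-1) + 12*(-3) + 4*(-1) + 3 = -18
Hessian is diagonal with entries 2, 4, 4 > 0, confirmed minimum.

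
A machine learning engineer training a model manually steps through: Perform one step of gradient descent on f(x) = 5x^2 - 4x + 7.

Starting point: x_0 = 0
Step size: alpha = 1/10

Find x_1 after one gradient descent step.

f(x) = 5x^2 - 4x + 7
f'(x) = 10x - 4
f'(0) = 10*0 + (-4) = -4
x_1 = x_0 - alpha * f'(x_0) = 0 - 1/10 * -4 = 2/5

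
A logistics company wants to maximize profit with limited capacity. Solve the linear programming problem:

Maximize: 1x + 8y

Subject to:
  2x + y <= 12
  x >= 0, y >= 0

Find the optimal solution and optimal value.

The feasible region has vertices at [(0, 0), (6, 0), (0, 12)].
Checking objective 1x + 8y at each vertex:
  (0, 0): 1*0 + 8*0 = 0
  (6, 0): 1*6 + 8*0 = 6
  (0, 12): 1*0 + 8*12 = 96
Maximum is 96 at (0, 12).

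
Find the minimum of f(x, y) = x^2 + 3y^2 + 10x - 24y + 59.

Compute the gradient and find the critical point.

f(x,y) = x^2 + 3y^2 + 10x - 24y + 59
df/dx = 2x + (10) = 0  =>  x = -5
df/dy = 6y + (-24) = 0  =>  y = 4
f(-5, 4) = 1*(-5)^2 + 3*(4)^2 + 10*(-5) + -24*(4) + 59 = -14
Hessian is diagonal with entries 2, 6 > 0, so this is a minimum.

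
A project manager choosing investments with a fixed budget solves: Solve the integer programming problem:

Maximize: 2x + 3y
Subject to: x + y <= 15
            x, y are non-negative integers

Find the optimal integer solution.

Objective: 2x + 3y, constraint: x + y <= 15
Coefficient of y is 3 > coefficient of x is 2, so allocate the entire budget to y.
Optimal: x = 0, y = 15, value = 45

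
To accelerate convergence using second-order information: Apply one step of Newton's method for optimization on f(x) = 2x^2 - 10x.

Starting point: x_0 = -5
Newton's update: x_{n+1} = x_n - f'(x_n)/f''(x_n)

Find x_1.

f(x) = 2x^2 - 10x
f'(x) = 4x + (-10), f''(x) = 4
Newton step: x_1 = x_0 - f'(x_0)/f''(x_0)
f'(-5) = -30
x_1 = -5 - -30/4 = 5/2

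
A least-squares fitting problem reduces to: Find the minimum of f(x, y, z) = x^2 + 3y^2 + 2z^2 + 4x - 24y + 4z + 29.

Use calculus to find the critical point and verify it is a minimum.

f(x,y,z) = x^2 + 3y^2 + 2z^2 + 4x - 24y + 4z + 29
df/dx = 2x + (4) = 0 => x = -2
df/dy = 6y + (-24) = 0 => y = 4
df/dz = 4z + (4) = 0 => z = -1
f(-2,4,-1) = 1*(-2)^2 + 3*(4)^2 + 2*(-1)^2 + 4*(-2) + -24*(4) + 4*(-1) + 29 = -25
Hessian is diagonal with entries 2, 6, 4 > 0, confirmed minimum.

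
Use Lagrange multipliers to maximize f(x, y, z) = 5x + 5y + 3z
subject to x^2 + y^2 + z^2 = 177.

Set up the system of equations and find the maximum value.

Lagrange conditions: 5 = 2*lambda*x, 5 = 2*lambda*y, 3 = 2*lambda*z
So x:5 = y:5 = z:3, i.e. x = 5t, y = 5t, z = 3t
Constraint: t^2*(5^2 + 5^2 + 3^2) = 177
  t^2 * 59 = 177  =>  t = sqrt(3)
Maximum = 5*5t + 5*5t + 3*3t = 59*sqrt(3) = sqrt(10443)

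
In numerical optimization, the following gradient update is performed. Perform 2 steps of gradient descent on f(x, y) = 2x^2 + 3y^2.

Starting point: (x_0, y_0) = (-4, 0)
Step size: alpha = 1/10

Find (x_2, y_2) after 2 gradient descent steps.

f(x,y) = 2x^2 + 3y^2
grad_x = 4x + 0y, grad_y = 6y + 0x
Step 1: grad = (-16, 0), (-12/5, 0)
Step 2: grad = (-48/5, 0), (-36/25, 0)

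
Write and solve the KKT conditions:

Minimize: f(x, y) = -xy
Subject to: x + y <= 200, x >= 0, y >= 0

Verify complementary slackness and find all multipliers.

Problem: min -xy s.t. x + y <= 200 (multiplier lambda), x >= 0 (mu_x), y >= 0 (mu_y)
KKT stationarity: -y + lambda - mu_x = 0, -x + lambda - mu_y = 0, with lambda, mu_x, mu_y >= 0
Complementary slackness: lambda*(x + y - 200) = 0, mu_x*x = 0, mu_y*y = 0
If lambda = 0: y = -mu_x <= 0 and x = -mu_y <= 0 force x = y = 0 with f = 0; but x = y = 100 is feasible with f = -10000 < 0, so this is not the minimum. Hence lambda > 0 and x + y = 200.
Try x > 0, y > 0 (so mu_x = mu_y = 0): y = lambda, x = lambda => x = y = lambda
x + y = 200 => 2*lambda = 200 => lambda = 100
x* = y* = 100 > 0, consistent with mu_x = mu_y = 0.
(Any feasible point with x = 0 or y = 0 has f = 0 > -10000, so the minimum is not on those boundaries.)
min(-xy) = -10000 (i.e. max xy = 10000)
Multipliers: lambda = 100, mu_x = 0, mu_y = 0
Complementary slackness: lambda*(x + y - 200) = 100*(100 + 100 - 200) = 0, mu_x*x = 0*100 = 0, mu_y*y = 0*100 = 0. Satisfied.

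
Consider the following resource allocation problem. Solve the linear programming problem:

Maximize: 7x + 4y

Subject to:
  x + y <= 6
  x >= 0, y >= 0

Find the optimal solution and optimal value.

The feasible region has vertices at [(0, 0), (6, 0), (0, 6)].
Checking objective 7x + 4y at each vertex:
  (0, 0): 7*0 + 4*0 = 0
  (6, 0): 7*6 + 4*0 = 42
  (0, 6): 7*0 + 4*6 = 24
Maximum is 42 at (6, 0).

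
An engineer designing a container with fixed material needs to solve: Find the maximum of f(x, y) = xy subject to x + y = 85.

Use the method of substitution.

Substitute y = 85 - x into f(x,y) = xy:
g(x) = x(85 - x) = 85x - x^2
g'(x) = 85 - 2x = 0  =>  x = 85/2
y = 85 - 85/2 = 85/2
Maximum value = (85/2) * (85/2) = 7225/4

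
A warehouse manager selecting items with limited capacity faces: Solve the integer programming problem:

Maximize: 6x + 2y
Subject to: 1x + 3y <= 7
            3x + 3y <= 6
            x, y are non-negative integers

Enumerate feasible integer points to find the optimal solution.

Constraint 1: 1x + 3y <= 7
Constraint 2: 3x + 3y <= 6
Feasible x range (need y >= 0): 0 <= x <= min(7/1, 6/3) => x in {0, ..., 2}.
Enumerate feasible integer points row by row (the coefficient of y is 2 > 0, so for each x the largest feasible y gives the best value):
  x = 0: y <= min((7 - 1*0)/3, (6 - 3*0)/3) => y in {0, ..., 2}; best 6*0 + 2*2 = 4
  x = 1: y <= min((7 - 1*1)/3, (6 - 3*1)/3) => y in {0, ..., 1}; best 6*1 + 2*1 = 8
  x = 2: y <= min((7 - 1*2)/3, (6 - 3*2)/3) => y in {0}; best 6*2 + 2*0 = 12
The maximum 6x + 2y = 12 is achieved at x = 2, y = 0.
Check: 1*2 + 3*0 = 2 <= 7 and 3*2 + 3*0 = 6 <= 6.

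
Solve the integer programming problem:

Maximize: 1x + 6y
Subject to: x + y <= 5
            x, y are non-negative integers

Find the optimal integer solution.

Objective: 1x + 6y, constraint: x + y <= 5
Coefficient of y is 6 > coefficient of x is 1, so allocate the entire budget to y.
Optimal: x = 0, y = 5, value = 30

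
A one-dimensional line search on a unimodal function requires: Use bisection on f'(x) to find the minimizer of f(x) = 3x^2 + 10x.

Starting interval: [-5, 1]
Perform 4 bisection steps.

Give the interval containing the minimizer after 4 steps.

Finding critical point of f(x) = 3x^2 + 10x using bisection on f'(x) = 6x + 10.
f'(x) = 0 when x = -5/3.
Starting interval: [-5, 1]
Step 1: mid = -2, f'(mid) = -2, new interval = [-2, 1]
Step 2: mid = -1/2, f'(mid) = 7, new interval = [-2, -1/2]
Step 3: mid = -5/4, f'(mid) = 5/2, new interval = [-2, -5/4]
Step 4: mid = -13/8, f'(mid) = 1/4, new interval = [-2, -13/8]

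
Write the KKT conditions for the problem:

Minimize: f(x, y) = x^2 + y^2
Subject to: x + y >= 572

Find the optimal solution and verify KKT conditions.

KKT conditions for min x^2 + y^2 s.t. x + y >= 572:
Stationarity: 2x = mu, 2y = mu
So x = y = mu/2.
Complementary slackness: mu*(x + y - 572) = 0
Primal feasibility: x + y >= 572; dual feasibility: mu >= 0
If mu = 0 then x = y = 0, but 0 + 0 < 572 is infeasible, so the constraint is active.
Constraint active: x + y = 2*(mu/2) = 572 => mu = 572
x = y = 286, f = 163592
Verify: stationarity 2*286 = 572 = mu; primal 286 + 286 = 572 >= 572; dual mu = 572 >= 0; complementary slackness 572*(572 - 572) = 0. All KKT conditions hold.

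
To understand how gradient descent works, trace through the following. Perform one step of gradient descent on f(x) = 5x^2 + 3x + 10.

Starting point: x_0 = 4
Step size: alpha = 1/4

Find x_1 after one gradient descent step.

f(x) = 5x^2 + 3x + 10
f'(x) = 10x + 3
f'(4) = 10*4 + (3) = 43
x_1 = x_0 - alpha * f'(x_0) = 4 - 1/4 * 43 = -27/4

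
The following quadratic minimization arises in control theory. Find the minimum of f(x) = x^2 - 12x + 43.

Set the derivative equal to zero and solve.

f(x) = x^2 - 12x + 43
f'(x) = 2x + (-12) = 0
x = 12/2 = 6
f(6) = 7
Since f''(x) = 2 > 0, this is a minimum.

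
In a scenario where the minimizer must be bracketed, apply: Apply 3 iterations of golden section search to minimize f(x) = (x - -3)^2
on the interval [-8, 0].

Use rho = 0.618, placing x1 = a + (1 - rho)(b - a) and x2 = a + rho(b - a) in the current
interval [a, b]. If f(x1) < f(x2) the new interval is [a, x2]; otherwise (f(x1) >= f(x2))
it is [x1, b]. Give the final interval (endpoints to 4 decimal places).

Golden section search for min of f(x) = (x - -3)^2 on [-8, 0].
Each step: x1 = a + (1 - rho)(b - a), x2 = a + rho(b - a); if f(x1) < f(x2) keep [a, x2], otherwise keep [x1, b].
Step 1: [-8.0000, 0.0000], x1=-4.9440 (f=3.7791), x2=-3.0560 (f=0.0031); f(x1) > f(x2) => keep [-4.9440, 0.0000]
Step 2: [-4.9440, 0.0000], x1=-3.0554 (f=0.0031), x2=-1.8886 (f=1.2352); f(x1) < f(x2) => keep [-4.9440, -1.8886]
Step 3: [-4.9440, -1.8886], x1=-3.7768 (f=0.6035), x2=-3.0558 (f=0.0031); f(x1) > f(x2) => keep [-3.7768, -1.8886]
Final interval: [-3.7768, -1.8886]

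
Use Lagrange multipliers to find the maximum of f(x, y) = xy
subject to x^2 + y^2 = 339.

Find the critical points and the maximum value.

Lagrange conditions: y = 2*lambda*x and x = 2*lambda*y
If x = 0 then y = 0, violating the constraint, so x, y != 0.
Dividing: y/x = x/y => x^2 = y^2 => y = x or y = -x
Constraint: 2x^2 = 339 => x^2 = 339/2 => x = +/-sqrt(339/2)
Critical points: (sqrt(339/2), sqrt(339/2)), (-sqrt(339/2), -sqrt(339/2)), (sqrt(339/2), -sqrt(339/2)), (-sqrt(339/2), sqrt(339/2))
  y = x:  xy = x^2 = 339/2  at (sqrt(339/2), sqrt(339/2)) and (-sqrt(339/2), -sqrt(339/2))
  y = -x: xy = -x^2 = -339/2 at (sqrt(339/2), -sqrt(339/2)) and (-sqrt(339/2), sqrt(339/2))
Maximum xy = 339/2 at (sqrt(339/2), sqrt(339/2)) and (-sqrt(339/2), -sqrt(339/2))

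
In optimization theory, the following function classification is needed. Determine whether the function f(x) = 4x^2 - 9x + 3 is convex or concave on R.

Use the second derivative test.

f(x) = 4x^2 - 9x + 3
f'(x) = 8x - 9
f''(x) = 8
Since f''(x) = 8 > 0 for all x, f is convex on R.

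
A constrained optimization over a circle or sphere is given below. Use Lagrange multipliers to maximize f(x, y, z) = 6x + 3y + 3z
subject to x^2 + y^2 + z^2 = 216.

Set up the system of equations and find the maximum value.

Lagrange conditions: 6 = 2*lambda*x, 3 = 2*lambda*y, 3 = 2*lambda*z
So x:6 = y:3 = z:3, i.e. x = 6t, y = 3t, z = 3t
Constraint: t^2*(6^2 + 3^2 + 3^2) = 216
  t^2 * 54 = 216  =>  t = sqrt(4)
Maximum = 6*6t + 3*3t + 3*3t = 54*sqrt(4) = 108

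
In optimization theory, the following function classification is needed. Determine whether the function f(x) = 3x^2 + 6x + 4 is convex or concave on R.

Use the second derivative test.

f(x) = 3x^2 + 6x + 4
f'(x) = 6x + 6
f''(x) = 6
Since f''(x) = 6 > 0 for all x, f is convex on R.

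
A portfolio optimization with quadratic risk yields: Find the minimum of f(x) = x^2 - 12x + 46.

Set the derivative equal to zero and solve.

f(x) = x^2 - 12x + 46
f'(x) = 2x + (-12) = 0
x = 12/2 = 6
f(6) = 10
Since f''(x) = 2 > 0, this is a minimum.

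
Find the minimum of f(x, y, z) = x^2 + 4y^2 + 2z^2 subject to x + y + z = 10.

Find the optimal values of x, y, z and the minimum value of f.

Using Lagrange multipliers on f = x^2 + 4y^2 + 2z^2 with constraint x + y + z = 10:
Conditions: 2*1*x = lambda, 2*4*y = lambda, 2*2*z = lambda
So x = lambda/2, y = lambda/8, z = lambda/4
Substituting into constraint: lambda * (7/8) = 10
lambda = 80/7
x = 40/7, y = 10/7, z = 20/7
Minimum value = 400/7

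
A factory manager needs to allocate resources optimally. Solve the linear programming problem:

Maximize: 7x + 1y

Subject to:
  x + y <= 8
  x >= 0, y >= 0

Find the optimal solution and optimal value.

The feasible region has vertices at [(0, 0), (8, 0), (0, 8)].
Checking objective 7x + 1y at each vertex:
  (0, 0): 7*0 + 1*0 = 0
  (8, 0): 7*8 + 1*0 = 56
  (0, 8): 7*0 + 1*8 = 8
Maximum is 56 at (8, 0).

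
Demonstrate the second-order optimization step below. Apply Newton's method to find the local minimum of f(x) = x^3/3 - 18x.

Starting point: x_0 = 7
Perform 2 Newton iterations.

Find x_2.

f(x) = x^3/3 - 18x
f'(x) = x^2 - 18, f''(x) = 2x
Newton update: x_{n+1} = x_n - (x_n^2 - 18)/(2*x_n)
Step 1: x_0 = 7, f'=31, f''=14, x_1 = 67/14
Step 2: x_1 = 67/14, f'=961/196, f''=67/7, x_2 = 8017/1876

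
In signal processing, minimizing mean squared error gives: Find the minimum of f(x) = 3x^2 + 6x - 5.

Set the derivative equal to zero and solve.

f(x) = 3x^2 + 6x - 5
f'(x) = 6x + (6) = 0
x = -6/6 = -1
f(-1) = -8
Since f''(x) = 6 > 0, this is a minimum.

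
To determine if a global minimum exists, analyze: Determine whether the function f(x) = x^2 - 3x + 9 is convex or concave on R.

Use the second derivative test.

f(x) = x^2 - 3x + 9
f'(x) = 2x - 3
f''(x) = 2
Since f''(x) = 2 > 0 for all x, f is convex on R.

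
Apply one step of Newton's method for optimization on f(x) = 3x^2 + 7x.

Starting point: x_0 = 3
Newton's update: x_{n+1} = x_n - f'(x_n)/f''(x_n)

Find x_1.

f(x) = 3x^2 + 7x
f'(x) = 6x + (7), f''(x) = 6
Newton step: x_1 = x_0 - f'(x_0)/f''(x_0)
f'(3) = 25
x_1 = 3 - 25/6 = -7/6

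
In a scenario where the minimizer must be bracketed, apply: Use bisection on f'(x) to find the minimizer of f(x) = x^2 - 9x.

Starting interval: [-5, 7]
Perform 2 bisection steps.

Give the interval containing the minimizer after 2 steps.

Finding critical point of f(x) = x^2 - 9x using bisection on f'(x) = 2x + -9.
f'(x) = 0 when x = 9/2.
Starting interval: [-5, 7]
Step 1: mid = 1, f'(mid) = -7, new interval = [1, 7]
Step 2: mid = 4, f'(mid) = -1, new interval = [4, 7]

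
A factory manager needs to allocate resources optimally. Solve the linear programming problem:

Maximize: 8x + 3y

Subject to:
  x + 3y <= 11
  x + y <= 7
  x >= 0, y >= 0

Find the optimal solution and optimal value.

Feasible vertices: (0, 0), (0, 11/3), (5, 2), (7, 0)
Objective 8x + 3y at each:
  (0, 0): 0
  (0, 11/3): 11
  (5, 2): 46
  (7, 0): 56
Maximum is 56 at (7, 0).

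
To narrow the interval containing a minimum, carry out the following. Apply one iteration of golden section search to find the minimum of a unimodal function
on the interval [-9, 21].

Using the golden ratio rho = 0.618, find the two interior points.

Golden section search on [-9, 21].
Golden ratio rho = 0.618 (approx).
Interior points:
  x_1 = -9 + (1-0.618)*30 = 2.4600
  x_2 = -9 + 0.618*30 = 9.5400
Compare f(x_1) and f(x_2) to determine which subinterval to keep.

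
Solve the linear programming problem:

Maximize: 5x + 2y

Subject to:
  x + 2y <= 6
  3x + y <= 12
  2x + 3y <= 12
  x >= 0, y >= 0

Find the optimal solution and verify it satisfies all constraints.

Feasible vertices: (0, 0), (0, 3), (18/5, 6/5), (4, 0)
Objective 5x + 2y at each vertex:
  (0, 0): 0
  (0, 3): 6
  (18/5, 6/5): 102/5
  (4, 0): 20
Maximum is 102/5 at (18/5, 6/5).
Verify constraints at (x, y) = (18/5, 6/5):
  1*(18/5) + 2*(6/5) = 6 <= 6 (active)
  3*(18/5) + 1*(6/5) = 12 <= 12 (active)
  2*(18/5) + 3*(6/5) = 54/5 <= 12
  x = 18/5 >= 0, y = 6/5 >= 0. All constraints satisfied.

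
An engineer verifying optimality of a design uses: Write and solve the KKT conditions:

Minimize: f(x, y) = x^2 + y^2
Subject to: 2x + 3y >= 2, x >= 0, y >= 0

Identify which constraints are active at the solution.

KKT conditions for min x^2 + y^2 s.t. 2x + 3y >= 2, x >= 0, y >= 0:
Stationarity: 2x = mu*2 + mu_x, 2y = mu*3 + mu_y, with mu, mu_x, mu_y >= 0
Complementary slackness: mu*(2x + 3y - 2) = 0, mu_x*x = 0, mu_y*y = 0
(0, 0) is infeasible (2*0 + 3*0 < 2), so if mu = 0 stationarity would force x = mu_x/2 >= 0, y = mu_y/2 >= 0 with mu_x*x = mu_y*y = 0, i.e. x = y = 0: contradiction. Hence mu > 0 and 2x + 3y = 2 is active.
Try x > 0, y > 0 (so mu_x = mu_y = 0): x = 2*mu/2, y = 3*mu/2
Substitute: 2*(2*mu/2) + 3*(3*mu/2) = 2
  mu*13/2 = 2 => mu = 4/13
x* = 4/13 > 0, y* = 6/13 > 0, consistent with mu_x = mu_y = 0.
f is convex and the constraints are linear, so this KKT point is the global minimum.
f* = 4/13
Active constraints: 2x + 3y >= 2 (holds with equality, mu = 4/13 > 0); x >= 0 and y >= 0 are inactive (mu_x = mu_y = 0).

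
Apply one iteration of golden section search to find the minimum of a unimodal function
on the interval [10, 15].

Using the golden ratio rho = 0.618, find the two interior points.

Golden section search on [10, 15].
Golden ratio rho = 0.618 (approx).
Interior points:
  x_1 = 10 + (1-0.618)*5 = 11.9100
  x_2 = 10 + 0.618*5 = 13.0900
Compare f(x_1) and f(x_2) to determine which subinterval to keep.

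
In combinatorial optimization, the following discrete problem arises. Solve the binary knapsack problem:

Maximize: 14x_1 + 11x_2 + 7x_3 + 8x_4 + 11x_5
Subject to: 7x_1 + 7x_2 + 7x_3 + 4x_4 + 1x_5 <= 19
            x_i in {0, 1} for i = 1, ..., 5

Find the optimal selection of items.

Items: item 1 (v=14, w=7), item 2 (v=11, w=7), item 3 (v=7, w=7), item 4 (v=8, w=4), item 5 (v=11, w=1)
Capacity: 19
Checking all 32 subsets (w = total weight, v = total value):
  {}: w = 0, v = 0
  {1}: w = 7, v = 14
  {2}: w = 7, v = 11
  {3}: w = 7, v = 7
  {4}: w = 4, v = 8
  {5}: w = 1, v = 11
  {1, 2}: w = 14, v = 25
  {1, 3}: w = 14, v = 21
  {1, 4}: w = 11, v = 22
  {1, 5}: w = 8, v = 25
  {2, 3}: w = 14, v = 18
  {2, 4}: w = 11, v = 19
  {2, 5}: w = 8, v = 22
  {3, 4}: w = 11, v = 15
  {3, 5}: w = 8, v = 18
  {4, 5}: w = 5, v = 19
  {1, 2, 3}: w = 21 > 19, infeasible
  {1, 2, 4}: w = 18, v = 33
  {1, 2, 5}: w = 15, v = 36
  {1, 3, 4}: w = 18, v = 29
  {1, 3, 5}: w = 15, v = 32
  {1, 4, 5}: w = 12, v = 33
  {2, 3, 4}: w = 18, v = 26
  {2, 3, 5}: w = 15, v = 29
  {2, 4, 5}: w = 12, v = 30
  {3, 4, 5}: w = 12, v = 26
  {1, 2, 3, 4}: w = 25 > 19, infeasible
  {1, 2, 3, 5}: w = 22 > 19, infeasible
  {1, 2, 4, 5}: w = 19, v = 44
  {1, 3, 4, 5}: w = 19, v = 40
  {2, 3, 4, 5}: w = 19, v = 37
  {1, 2, 3, 4, 5}: w = 26 > 19, infeasible
Best feasible subset: items [1, 2, 4, 5]
Total weight: 19 <= 19, total value: 44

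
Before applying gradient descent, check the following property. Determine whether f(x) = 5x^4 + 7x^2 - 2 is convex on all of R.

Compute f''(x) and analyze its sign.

f(x) = 5x^4 + 7x^2 - 2
f'(x) = 20x^3 + 14x
f''(x) = 60x^2 + 14
f''(x) = 60x^2 + 14 >= 14 > 0 for all x
Therefore, f is convex on R.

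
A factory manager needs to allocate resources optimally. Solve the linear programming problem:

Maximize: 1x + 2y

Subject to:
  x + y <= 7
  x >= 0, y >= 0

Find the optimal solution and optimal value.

The feasible region has vertices at [(0, 0), (7, 0), (0, 7)].
Checking objective 1x + 2y at each vertex:
  (0, 0): 1*0 + 2*0 = 0
  (7, 0): 1*7 + 2*0 = 7
  (0, 7): 1*0 + 2*7 = 14
Maximum is 14 at (0, 7).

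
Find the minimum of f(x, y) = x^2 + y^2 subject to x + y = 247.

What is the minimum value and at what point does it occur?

Substitute y = 247 - x into f(x,y) = x^2 + y^2:
g(x) = x^2 + (247 - x)^2 = 2x^2 - 494x + 61009
g'(x) = 4x - 494 = 0  =>  x = 247/2
y = 247 - 247/2 = 247/2
Minimum value = (247/2)^2 + (247/2)^2 = 61009/2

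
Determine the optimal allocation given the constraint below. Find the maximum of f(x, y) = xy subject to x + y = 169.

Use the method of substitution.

Substitute y = 169 - x into f(x,y) = xy:
g(x) = x(169 - x) = 169x - x^2
g'(x) = 169 - 2x = 0  =>  x = 169/2
y = 169 - 169/2 = 169/2
Maximum value = (169/2) * (169/2) = 28561/4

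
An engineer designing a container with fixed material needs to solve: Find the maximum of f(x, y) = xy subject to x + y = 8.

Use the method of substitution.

Substitute y = 8 - x into f(x,y) = xy:
g(x) = x(8 - x) = 8x - x^2
g'(x) = 8 - 2x = 0  =>  x = 4
y = 8 - 4 = 4
Maximum value = 4 * 4 = 16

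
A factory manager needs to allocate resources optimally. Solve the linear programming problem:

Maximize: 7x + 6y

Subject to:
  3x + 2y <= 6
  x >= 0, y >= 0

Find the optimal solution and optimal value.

The feasible region has vertices at [(0, 0), (2, 0), (0, 3)].
Checking objective 7x + 6y at each vertex:
  (0, 0): 7*0 + 6*0 = 0
  (2, 0): 7*2 + 6*0 = 14
  (0, 3): 7*0 + 6*3 = 18
Maximum is 18 at (0, 3).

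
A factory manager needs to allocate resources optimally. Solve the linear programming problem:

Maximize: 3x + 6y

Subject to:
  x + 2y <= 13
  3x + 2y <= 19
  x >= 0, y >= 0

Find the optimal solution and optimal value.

Feasible vertices: (0, 0), (0, 13/2), (3, 5), (19/3, 0)
Objective 3x + 6y at each:
  (0, 0): 0
  (0, 13/2): 39
  (3, 5): 39
  (19/3, 0): 19
Maximum is 39 at (0, 13/2).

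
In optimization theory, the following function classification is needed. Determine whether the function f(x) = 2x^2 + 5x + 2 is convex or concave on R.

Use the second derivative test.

f(x) = 2x^2 + 5x + 2
f'(x) = 4x + 5
f''(x) = 4
Since f''(x) = 4 > 0 for all x, f is convex on R.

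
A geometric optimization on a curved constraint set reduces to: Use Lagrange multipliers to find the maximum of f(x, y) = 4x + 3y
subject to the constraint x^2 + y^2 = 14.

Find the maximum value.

Set up Lagrange conditions: grad f = lambda * grad g
  4 = 2*lambda*x
  3 = 2*lambda*y
From these: x/y = 4/3, so x = 4t, y = 3t for some t.
Substitute into constraint: (4t)^2 + (3t)^2 = 14
  t^2 * 25 = 14
  t = sqrt(14/25)
Maximum = 4*x + 3*y = (4^2 + 3^2)*t = 25 * sqrt(14/25) = sqrt(350)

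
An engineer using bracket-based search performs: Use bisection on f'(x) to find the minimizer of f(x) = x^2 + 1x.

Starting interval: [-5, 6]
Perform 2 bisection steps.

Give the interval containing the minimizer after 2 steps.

Finding critical point of f(x) = x^2 + 1x using bisection on f'(x) = 2x + 1.
f'(x) = 0 when x = -1/2.
Starting interval: [-5, 6]
Step 1: mid = 1/2, f'(mid) = 2, new interval = [-5, 1/2]
Step 2: mid = -9/4, f'(mid) = -7/2, new interval = [-9/4, 1/2]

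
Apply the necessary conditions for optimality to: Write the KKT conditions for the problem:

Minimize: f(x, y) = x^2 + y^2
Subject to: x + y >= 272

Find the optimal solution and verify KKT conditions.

KKT conditions for min x^2 + y^2 s.t. x + y >= 272:
Stationarity: 2x = mu, 2y = mu
So x = y = mu/2.
Complementary slackness: mu*(x + y - 272) = 0
Primal feasibility: x + y >= 272; dual feasibility: mu >= 0
If mu = 0 then x = y = 0, but 0 + 0 < 272 is infeasible, so the constraint is active.
Constraint active: x + y = 2*(mu/2) = 272 => mu = 272
x = y = 136, f = 36992
Verify: stationarity 2*136 = 272 = mu; primal 136 + 136 = 272 >= 272; dual mu = 272 >= 0; complementary slackness 272*(272 - 272) = 0. All KKT conditions hold.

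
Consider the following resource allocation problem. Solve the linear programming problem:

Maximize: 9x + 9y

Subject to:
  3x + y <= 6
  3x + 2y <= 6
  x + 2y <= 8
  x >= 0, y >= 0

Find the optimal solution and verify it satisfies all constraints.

Feasible vertices: (0, 0), (0, 3), (2, 0)
Objective 9x + 9y at each vertex:
  (0, 0): 0
  (0, 3): 27
  (2, 0): 18
Maximum is 27 at (0, 3).
Verify constraints at (x, y) = (0, 3):
  3*0 + 1*3 = 3 <= 6
  3*0 + 2*3 = 6 <= 6 (active)
  1*0 + 2*3 = 6 <= 8
  x = 0 >= 0, y = 3 >= 0. All constraints satisfied.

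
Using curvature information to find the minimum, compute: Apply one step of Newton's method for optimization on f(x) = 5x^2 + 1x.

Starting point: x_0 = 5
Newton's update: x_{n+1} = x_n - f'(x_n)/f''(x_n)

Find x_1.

f(x) = 5x^2 + 1x
f'(x) = 10x + (1), f''(x) = 10
Newton step: x_1 = x_0 - f'(x_0)/f''(x_0)
f'(5) = 51
x_1 = 5 - 51/10 = -1/10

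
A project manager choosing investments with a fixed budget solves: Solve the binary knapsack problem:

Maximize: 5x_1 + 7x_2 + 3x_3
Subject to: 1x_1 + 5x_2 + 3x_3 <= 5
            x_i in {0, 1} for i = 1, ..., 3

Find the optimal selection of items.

Items: item 1 (v=5, w=1), item 2 (v=7, w=5), item 3 (v=3, w=3)
Capacity: 5
Checking all 8 subsets (w = total weight, v = total value):
  {}: w = 0, v = 0
  {1}: w = 1, v = 5
  {2}: w = 5, v = 7
  {3}: w = 3, v = 3
  {1, 2}: w = 6 > 5, infeasible
  {1, 3}: w = 4, v = 8
  {2, 3}: w = 8 > 5, infeasible
  {1, 2, 3}: w = 9 > 5, infeasible
Best feasible subset: items [1, 3]
Total weight: 4 <= 5, total value: 8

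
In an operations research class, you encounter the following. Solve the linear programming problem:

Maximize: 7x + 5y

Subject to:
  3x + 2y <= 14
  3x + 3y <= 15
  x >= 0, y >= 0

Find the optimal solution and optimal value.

Feasible vertices: (0, 0), (0, 5), (4, 1), (14/3, 0)
Objective 7x + 5y at each:
  (0, 0): 0
  (0, 5): 25
  (4, 1): 33
  (14/3, 0): 98/3
Maximum is 33 at (4, 1).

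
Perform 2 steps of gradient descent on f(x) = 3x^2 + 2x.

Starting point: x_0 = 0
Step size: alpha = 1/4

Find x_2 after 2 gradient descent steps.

f(x) = 3x^2 + 2x, f'(x) = 6x + (2)
Step 1: f'(0) = 2, x_1 = 0 - 1/4 * 2 = -1/2
Step 2: f'(-1/2) = -1, x_2 = -1/2 - 1/4 * -1 = -1/4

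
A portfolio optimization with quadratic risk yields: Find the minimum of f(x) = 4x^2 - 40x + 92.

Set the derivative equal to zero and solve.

f(x) = 4x^2 - 40x + 92
f'(x) = 8x + (-40) = 0
x = 40/8 = 5
f(5) = -8
Since f''(x) = 8 > 0, this is a minimum.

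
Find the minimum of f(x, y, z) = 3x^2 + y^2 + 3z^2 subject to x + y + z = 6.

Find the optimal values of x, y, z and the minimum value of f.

Using Lagrange multipliers on f = 3x^2 + y^2 + 3z^2 with constraint x + y + z = 6:
Conditions: 2*3*x = lambda, 2*1*y = lambda, 2*3*z = lambda
So x = lambda/6, y = lambda/2, z = lambda/6
Substituting into constraint: lambda * (5/6) = 6
lambda = 36/5
x = 6/5, y = 18/5, z = 6/5
Minimum value = 108/5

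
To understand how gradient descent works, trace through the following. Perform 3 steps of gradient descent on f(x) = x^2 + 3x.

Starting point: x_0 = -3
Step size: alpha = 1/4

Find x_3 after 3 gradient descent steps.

f(x) = x^2 + 3x, f'(x) = 2x + (3)
Step 1: f'(-3) = -3, x_1 = -3 - 1/4 * -3 = -9/4
Step 2: f'(-9/4) = -3/2, x_2 = -9/4 - 1/4 * -3/2 = -15/8
Step 3: f'(-15/8) = -3/4, x_3 = -15/8 - 1/4 * -3/4 = -27/16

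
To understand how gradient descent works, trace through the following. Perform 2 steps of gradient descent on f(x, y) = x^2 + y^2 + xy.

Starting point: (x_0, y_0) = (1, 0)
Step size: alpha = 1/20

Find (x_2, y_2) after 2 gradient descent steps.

f(x,y) = x^2 + y^2 + xy
grad_x = 2x + 1y, grad_y = 2y + 1x
Step 1: grad = (2, 1), (9/10, -1/20)
Step 2: grad = (7/4, 4/5), (13/16, -9/100)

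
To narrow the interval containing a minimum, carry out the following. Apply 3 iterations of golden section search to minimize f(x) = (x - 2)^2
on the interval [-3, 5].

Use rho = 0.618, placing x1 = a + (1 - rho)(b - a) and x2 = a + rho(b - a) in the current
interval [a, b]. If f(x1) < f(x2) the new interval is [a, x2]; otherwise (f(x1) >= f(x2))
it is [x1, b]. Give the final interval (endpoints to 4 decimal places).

Golden section search for min of f(x) = (x - 2)^2 on [-3, 5].
Each step: x1 = a + (1 - rho)(b - a), x2 = a + rho(b - a); if f(x1) < f(x2) keep [a, x2], otherwise keep [x1, b].
Step 1: [-3.0000, 5.0000], x1=0.0560 (f=3.7791), x2=1.9440 (f=0.0031); f(x1) > f(x2) => keep [0.0560, 5.0000]
Step 2: [0.0560, 5.0000], x1=1.9446 (f=0.0031), x2=3.1114 (f=1.2352); f(x1) < f(x2) => keep [0.0560, 3.1114]
Step 3: [0.0560, 3.1114], x1=1.2232 (f=0.6035), x2=1.9442 (f=0.0031); f(x1) > f(x2) => keep [1.2232, 3.1114]
Final interval: [1.2232, 3.1114]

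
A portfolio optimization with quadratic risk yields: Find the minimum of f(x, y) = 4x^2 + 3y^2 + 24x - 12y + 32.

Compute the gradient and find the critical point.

f(x,y) = 4x^2 + 3y^2 + 24x - 12y + 32
df/dx = 8x + (24) = 0  =>  x = -3
df/dy = 6y + (-12) = 0  =>  y = 2
f(-3, 2) = 4*(-3)^2 + 3*(2)^2 + 24*(-3) + -12*(2) + 32 = -16
Hessian is diagonal with entries 8, 6 > 0, so this is a minimum.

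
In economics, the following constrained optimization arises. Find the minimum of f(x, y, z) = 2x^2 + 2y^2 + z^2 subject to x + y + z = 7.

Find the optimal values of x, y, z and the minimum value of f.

Using Lagrange multipliers on f = 2x^2 + 2y^2 + z^2 with constraint x + y + z = 7:
Conditions: 2*2*x = lambda, 2*2*y = lambda, 2*1*z = lambda
So x = lambda/4, y = lambda/4, z = lambda/2
Substituting into constraint: lambda * (1) = 7
lambda = 7
x = 7/4, y = 7/4, z = 7/2
Minimum value = 49/2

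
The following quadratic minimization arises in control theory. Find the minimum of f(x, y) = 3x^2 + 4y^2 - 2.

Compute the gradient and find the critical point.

f(x,y) = 3x^2 + 4y^2 - 2
df/dx = 6x + (0) = 0  =>  x = 0
df/dy = 8y + (0) = 0  =>  y = 0
f(0, 0) = 3*(0)^2 + 4*(0)^2 + -2 = -2
Hessian is diagonal with entries 6, 8 > 0, so this is a minimum.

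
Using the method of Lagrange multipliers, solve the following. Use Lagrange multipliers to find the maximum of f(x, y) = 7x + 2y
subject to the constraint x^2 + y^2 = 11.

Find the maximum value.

Set up Lagrange conditions: grad f = lambda * grad g
  7 = 2*lambda*x
  2 = 2*lambda*y
From these: x/y = 7/2, so x = 7t, y = 2t for some t.
Substitute into constraint: (7t)^2 + (2t)^2 = 11
  t^2 * 53 = 11
  t = sqrt(11/53)
Maximum = 7*x + 2*y = (7^2 + 2^2)*t = 53 * sqrt(11/53) = sqrt(583)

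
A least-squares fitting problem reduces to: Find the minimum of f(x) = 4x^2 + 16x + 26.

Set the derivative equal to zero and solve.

f(x) = 4x^2 + 16x + 26
f'(x) = 8x + (16) = 0
x = -16/8 = -2
f(-2) = 10
Since f''(x) = 8 > 0, this is a minimum.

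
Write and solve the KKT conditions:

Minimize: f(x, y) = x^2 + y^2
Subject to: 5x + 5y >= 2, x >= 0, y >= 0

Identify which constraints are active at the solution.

KKT conditions for min x^2 + y^2 s.t. 5x + 5y >= 2, x >= 0, y >= 0:
Stationarity: 2x = mu*5 + mu_x, 2y = mu*5 + mu_y, with mu, mu_x, mu_y >= 0
Complementary slackness: mu*(5x + 5y - 2) = 0, mu_x*x = 0, mu_y*y = 0
(0, 0) is infeasible (5*0 + 5*0 < 2), so if mu = 0 stationarity would force x = mu_x/2 >= 0, y = mu_y/2 >= 0 with mu_x*x = mu_y*y = 0, i.e. x = y = 0: contradiction. Hence mu > 0 and 5x + 5y = 2 is active.
Try x > 0, y > 0 (so mu_x = mu_y = 0): x = 5*mu/2, y = 5*mu/2
Substitute: 5*(5*mu/2) + 5*(5*mu/2) = 2
  mu*50/2 = 2 => mu = 2/25
x* = 1/5 > 0, y* = 1/5 > 0, consistent with mu_x = mu_y = 0.
f is convex and the constraints are linear, so this KKT point is the global minimum.
f* = 2/25
Active constraints: 5x + 5y >= 2 (holds with equality, mu = 2/25 > 0); x >= 0 and y >= 0 are inactive (mu_x = mu_y = 0).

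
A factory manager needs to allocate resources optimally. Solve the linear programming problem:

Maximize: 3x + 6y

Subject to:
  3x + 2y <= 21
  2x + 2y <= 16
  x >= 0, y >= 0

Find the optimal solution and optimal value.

Feasible vertices: (0, 0), (0, 8), (5, 3), (7, 0)
Objective 3x + 6y at each:
  (0, 0): 0
  (0, 8): 48
  (5, 3): 33
  (7, 0): 21
Maximum is 48 at (0, 8).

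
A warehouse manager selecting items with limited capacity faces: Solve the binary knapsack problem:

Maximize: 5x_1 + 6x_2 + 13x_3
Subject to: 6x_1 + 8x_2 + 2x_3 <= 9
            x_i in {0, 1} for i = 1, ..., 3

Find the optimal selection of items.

Items: item 1 (v=5, w=6), item 2 (v=6, w=8), item 3 (v=13, w=2)
Capacity: 9
Checking all 8 subsets (w = total weight, v = total value):
  {}: w = 0, v = 0
  {1}: w = 6, v = 5
  {2}: w = 8, v = 6
  {3}: w = 2, v = 13
  {1, 2}: w = 14 > 9, infeasible
  {1, 3}: w = 8, v = 18
  {2, 3}: w = 10 > 9, infeasible
  {1, 2, 3}: w = 16 > 9, infeasible
Best feasible subset: items [1, 3]
Total weight: 8 <= 9, total value: 18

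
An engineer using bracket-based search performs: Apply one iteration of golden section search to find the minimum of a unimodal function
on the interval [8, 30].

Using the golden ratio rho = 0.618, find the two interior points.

Golden section search on [8, 30].
Golden ratio rho = 0.618 (approx).
Interior points:
  x_1 = 8 + (1-0.618)*22 = 16.4040
  x_2 = 8 + 0.618*22 = 21.5960
Compare f(x_1) and f(x_2) to determine which subinterval to keep.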